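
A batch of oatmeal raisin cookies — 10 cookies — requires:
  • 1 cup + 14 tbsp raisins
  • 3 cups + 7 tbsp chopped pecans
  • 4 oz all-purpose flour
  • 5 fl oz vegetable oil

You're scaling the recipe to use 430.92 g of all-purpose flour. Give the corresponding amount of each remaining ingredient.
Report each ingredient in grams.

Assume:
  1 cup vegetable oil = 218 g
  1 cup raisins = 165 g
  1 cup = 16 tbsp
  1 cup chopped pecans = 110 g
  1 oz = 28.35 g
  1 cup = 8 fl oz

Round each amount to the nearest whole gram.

raisins: 1176 g; chopped pecans: 1437 g; vegetable oil: 518 g

The original recipe has 113.4 g of all-purpose flour, so the scaling factor is 430.92 ÷ 113.4 = 19/5 = 3.8.
raisins: (1 cup + 14 tbsp = 1.875 cup) × 19/5 × 165 g/cup ≈ 1176 g
chopped pecans: (3 cup + 7 tbsp = 3.4375 cup) × 19/5 × 110 g/cup ≈ 1437 g
vegetable oil: 5 fl oz × 19/5 ÷ 8 fl oz/cup × 218 g/cup ≈ 518 g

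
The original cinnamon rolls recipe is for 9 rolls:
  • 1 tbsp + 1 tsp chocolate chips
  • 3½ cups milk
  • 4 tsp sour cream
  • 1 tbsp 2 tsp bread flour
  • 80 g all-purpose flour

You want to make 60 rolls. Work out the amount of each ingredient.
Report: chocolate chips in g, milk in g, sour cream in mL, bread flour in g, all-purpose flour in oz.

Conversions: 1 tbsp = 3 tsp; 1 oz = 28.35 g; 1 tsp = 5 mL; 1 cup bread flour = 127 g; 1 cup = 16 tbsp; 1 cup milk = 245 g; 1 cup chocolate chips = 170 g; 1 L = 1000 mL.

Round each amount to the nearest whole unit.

chocolate chips: 94 g; milk: 5717 g; sour cream: 133 mL; bread flour: 88 g; all-purpose flour: 19 oz

Scaling factor: 60/9 = 20/3.
chocolate chips: (1 tbsp + 1 tsp = 4/3 tbsp) × 20/3 ÷ 16 tbsp/cup × 170 g/cup ≈ 94 g
milk: 3.5 cup × 20/3 × 245 g/cup ≈ 5717 g
sour cream: 4 tsp × 20/3 × 5 mL/tsp ≈ 133 mL
bread flour: (1 tbsp + 2 tsp = 5/3 tbsp) × 20/3 ÷ 16 tbsp/cup × 127 g/cup ≈ 88 g
all-purpose flour: 80 g × 20/3 ÷ 28.35 g/oz ≈ 19 oz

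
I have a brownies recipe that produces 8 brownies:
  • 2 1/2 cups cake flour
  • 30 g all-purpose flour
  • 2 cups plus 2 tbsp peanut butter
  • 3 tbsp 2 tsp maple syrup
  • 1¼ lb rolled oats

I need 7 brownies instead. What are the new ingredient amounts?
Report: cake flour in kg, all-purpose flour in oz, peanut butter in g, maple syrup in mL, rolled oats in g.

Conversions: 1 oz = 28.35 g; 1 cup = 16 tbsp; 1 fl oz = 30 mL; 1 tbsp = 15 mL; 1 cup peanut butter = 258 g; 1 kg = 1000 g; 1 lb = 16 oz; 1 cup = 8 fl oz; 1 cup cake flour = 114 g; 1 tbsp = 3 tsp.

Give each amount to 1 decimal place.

Scaling factor: 7/8 = 0.875.
cake flour: 2.5 cup × 7/8 × 114 g/cup ÷ 1000 g/kg ≈ 0.2 kg
all-purpose flour: 30 g × 7/8 ÷ 28.35 g/oz ≈ 0.9 oz
peanut butter: (2 cup + 2 tbsp = 2.125 cup) × 7/8 × 258 g/cup ≈ 479.7 g
maple syrup: (3 tbsp + 2 tsp = 11/3 tbsp) × 7/8 × 15 mL/tbsp ≈ 48.1 mL
rolled oats: 1.25 lb × 7/8 × 16 oz/lb × 28.35 g/oz ≈ 496.1 g

cake flour: 0.2 kg; all-purpose flour: 0.9 oz; peanut butter: 479.7 g; maple syrup: 48.1 mL; rolled oats: 496.1 g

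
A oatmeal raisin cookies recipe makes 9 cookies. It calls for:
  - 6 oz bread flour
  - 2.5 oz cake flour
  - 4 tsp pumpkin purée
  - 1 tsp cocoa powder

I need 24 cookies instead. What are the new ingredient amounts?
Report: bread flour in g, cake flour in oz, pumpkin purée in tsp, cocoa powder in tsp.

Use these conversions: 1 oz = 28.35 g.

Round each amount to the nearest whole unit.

bread flour: 454 g; cake flour: 7 oz; pumpkin purée: 11 tsp; cocoa powder: 3 tsp

Scaling factor: 24/9 = 8/3.
bread flour: 6 oz × 8/3 × 28.35 g/oz ≈ 454 g
cake flour: 2.5 oz × 8/3 ≈ 7 oz
pumpkin purée: 4 tsp × 8/3 ≈ 11 tsp
cocoa powder: 1 tsp × 8/3 ≈ 3 tsp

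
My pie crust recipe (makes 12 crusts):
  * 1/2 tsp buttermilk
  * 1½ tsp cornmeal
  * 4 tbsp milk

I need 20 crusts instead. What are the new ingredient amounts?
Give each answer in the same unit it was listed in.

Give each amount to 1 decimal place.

Scaling factor: 20/12 = 5/3.
buttermilk: 0.5 tsp × 5/3 ≈ 0.8 tsp
cornmeal: 1.5 tsp × 5/3 = 2.5 tsp
milk: 4 tbsp × 5/3 ≈ 6.7 tbsp

buttermilk: 0.8 tsp; cornmeal: 2.5 tsp; milk: 6.7 tbsp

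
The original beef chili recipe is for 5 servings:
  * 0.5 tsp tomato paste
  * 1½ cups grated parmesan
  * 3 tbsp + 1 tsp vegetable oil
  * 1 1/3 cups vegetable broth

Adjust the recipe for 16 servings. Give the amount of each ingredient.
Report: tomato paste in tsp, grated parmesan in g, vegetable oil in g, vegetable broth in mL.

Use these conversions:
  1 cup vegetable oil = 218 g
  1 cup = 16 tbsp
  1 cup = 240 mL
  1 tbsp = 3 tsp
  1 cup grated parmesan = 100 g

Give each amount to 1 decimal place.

tomato paste: 1.6 tsp; grated parmesan: 480.0 g; vegetable oil: 145.3 g; vegetable broth: 1024.0 mL

Scaling factor: 16/5 = 3.2.
tomato paste: 0.5 tsp × 16/5 = 1.6 tsp
grated parmesan: 1.5 cup × 16/5 × 100 g/cup = 480.0 g
vegetable oil: (3 tbsp + 1 tsp = 10/3 tbsp) × 16/5 ÷ 16 tbsp/cup × 218 g/cup ≈ 145.3 g
vegetable broth: 4/3 cup × 16/5 × 240 mL/cup = 1024.0 mL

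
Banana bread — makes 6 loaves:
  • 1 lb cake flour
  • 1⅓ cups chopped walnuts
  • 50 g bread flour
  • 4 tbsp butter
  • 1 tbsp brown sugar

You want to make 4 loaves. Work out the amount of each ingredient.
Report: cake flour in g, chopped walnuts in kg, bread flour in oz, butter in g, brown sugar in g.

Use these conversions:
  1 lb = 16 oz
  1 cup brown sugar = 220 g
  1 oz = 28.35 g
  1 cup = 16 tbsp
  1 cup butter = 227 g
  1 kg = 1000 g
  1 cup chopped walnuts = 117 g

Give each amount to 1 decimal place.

Scaling factor: 4/6 = 2/3.
cake flour: 1 lb × 2/3 × 16 oz/lb × 28.35 g/oz = 302.4 g
chopped walnuts: 4/3 cup × 2/3 × 117 g/cup ÷ 1000 g/kg ≈ 0.1 kg
bread flour: 50 g × 2/3 ÷ 28.35 g/oz ≈ 1.2 oz
butter: 4 tbsp × 2/3 ÷ 16 tbsp/cup × 227 g/cup ≈ 37.8 g
brown sugar: 1 tbsp × 2/3 ÷ 16 tbsp/cup × 220 g/cup ≈ 9.2 g

cake flour: 302.4 g; chopped walnuts: 0.1 kg; bread flour: 1.2 oz; butter: 37.8 g; brown sugar: 9.2 g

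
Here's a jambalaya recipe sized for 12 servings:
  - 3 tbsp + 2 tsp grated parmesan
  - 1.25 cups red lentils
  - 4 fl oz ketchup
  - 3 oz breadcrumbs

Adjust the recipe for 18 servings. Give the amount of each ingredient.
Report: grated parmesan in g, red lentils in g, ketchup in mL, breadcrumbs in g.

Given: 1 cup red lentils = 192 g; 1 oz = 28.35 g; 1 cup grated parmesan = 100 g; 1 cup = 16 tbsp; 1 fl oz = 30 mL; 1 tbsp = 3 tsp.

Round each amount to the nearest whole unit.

Scaling factor: 18/12 = 3/2 = 1.5.
grated parmesan: (3 tbsp + 2 tsp = 11/3 tbsp) × 3/2 ÷ 16 tbsp/cup × 100 g/cup ≈ 34 g
red lentils: 1.25 cup × 3/2 × 192 g/cup = 360 g
ketchup: 4 fl oz × 3/2 × 30 mL/fl oz = 180 mL
breadcrumbs: 3 oz × 3/2 × 28.35 g/oz ≈ 128 g

grated parmesan: 34 g; red lentils: 360 g; ketchup: 180 mL; breadcrumbs: 128 g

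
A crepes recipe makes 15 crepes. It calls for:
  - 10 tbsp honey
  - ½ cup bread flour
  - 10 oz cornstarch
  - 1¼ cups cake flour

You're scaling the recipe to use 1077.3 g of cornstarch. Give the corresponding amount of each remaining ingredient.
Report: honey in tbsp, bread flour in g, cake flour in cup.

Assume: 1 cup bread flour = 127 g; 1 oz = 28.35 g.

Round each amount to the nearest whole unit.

honey: 38 tbsp; bread flour: 241 g; cake flour: 5 cup

The original recipe has 283.5 g of cornstarch, so the scaling factor is 1077.3 ÷ 283.5 = 19/5 = 3.8.
honey: 10 tbsp × 19/5 = 38 tbsp
bread flour: 0.5 cup × 19/5 × 127 g/cup ≈ 241 g
cake flour: 1.25 cup × 19/5 ≈ 5 cup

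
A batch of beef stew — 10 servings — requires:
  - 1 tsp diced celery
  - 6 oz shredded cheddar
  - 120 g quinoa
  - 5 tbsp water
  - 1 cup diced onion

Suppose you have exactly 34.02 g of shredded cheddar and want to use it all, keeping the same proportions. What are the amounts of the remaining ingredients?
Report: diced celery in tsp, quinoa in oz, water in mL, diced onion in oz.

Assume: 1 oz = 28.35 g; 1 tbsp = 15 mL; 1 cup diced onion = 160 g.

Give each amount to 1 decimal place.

diced celery: 0.2 tsp; quinoa: 0.8 oz; water: 15.0 mL; diced onion: 1.1 oz

The original recipe has 170.1 g of shredded cheddar, so the scaling factor is 34.02 ÷ 170.1 = 1/5 = 0.2.
diced celery: 1 tsp × 1/5 = 0.2 tsp
quinoa: 120 g × 1/5 ÷ 28.35 g/oz ≈ 0.8 oz
water: 5 tbsp × 1/5 × 15 mL/tbsp = 15.0 mL
diced onion: 1 cup × 1/5 × 160 g/cup ÷ 28.35 g/oz ≈ 1.1 oz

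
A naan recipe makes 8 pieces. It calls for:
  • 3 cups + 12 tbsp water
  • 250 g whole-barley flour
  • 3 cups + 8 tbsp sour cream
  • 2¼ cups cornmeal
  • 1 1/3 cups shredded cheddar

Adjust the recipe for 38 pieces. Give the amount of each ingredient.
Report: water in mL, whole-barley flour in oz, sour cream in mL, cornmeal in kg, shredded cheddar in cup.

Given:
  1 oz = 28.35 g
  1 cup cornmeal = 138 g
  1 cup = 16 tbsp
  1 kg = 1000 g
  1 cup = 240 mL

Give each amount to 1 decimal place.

Scaling factor: 38/8 = 19/4 = 4.75.
water: (3 cup + 12 tbsp = 3.75 cup) × 19/4 × 240 mL/cup = 4275.0 mL
whole-barley flour: 250 g × 19/4 ÷ 28.35 g/oz ≈ 41.9 oz
sour cream: (3 cup + 8 tbsp = 3.5 cup) × 19/4 × 240 mL/cup = 3990.0 mL
cornmeal: 2.25 cup × 19/4 × 138 g/cup ÷ 1000 g/kg ≈ 1.5 kg
shredded cheddar: 4/3 cup × 19/4 ≈ 6.3 cup

water: 4275.0 mL; whole-barley flour: 41.9 oz; sour cream: 3990.0 mL; cornmeal: 1.5 kg; shredded cheddar: 6.3 cup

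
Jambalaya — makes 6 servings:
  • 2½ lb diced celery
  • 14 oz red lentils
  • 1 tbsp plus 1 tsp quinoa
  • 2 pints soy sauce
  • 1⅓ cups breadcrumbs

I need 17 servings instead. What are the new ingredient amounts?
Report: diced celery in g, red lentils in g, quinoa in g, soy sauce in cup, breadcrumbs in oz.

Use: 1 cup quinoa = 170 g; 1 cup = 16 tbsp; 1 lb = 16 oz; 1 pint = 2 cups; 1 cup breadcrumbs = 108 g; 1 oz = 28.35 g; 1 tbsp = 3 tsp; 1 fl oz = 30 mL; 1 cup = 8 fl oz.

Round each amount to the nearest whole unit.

Scaling factor: 17/6.
diced celery: 2.5 lb × 17/6 × 16 oz/lb × 28.35 g/oz = 3213 g
red lentils: 14 oz × 17/6 × 28.35 g/oz ≈ 1125 g
quinoa: (1 tbsp + 1 tsp = 4/3 tbsp) × 17/6 ÷ 16 tbsp/cup × 170 g/cup ≈ 40 g
soy sauce: 2 pint × 17/6 × 2 cup/pint ≈ 11 cup
breadcrumbs: 4/3 cup × 17/6 × 108 g/cup ÷ 28.35 g/oz ≈ 14 oz

diced celery: 3213 g; red lentils: 1125 g; quinoa: 40 g; soy sauce: 11 cup; breadcrumbs: 14 oz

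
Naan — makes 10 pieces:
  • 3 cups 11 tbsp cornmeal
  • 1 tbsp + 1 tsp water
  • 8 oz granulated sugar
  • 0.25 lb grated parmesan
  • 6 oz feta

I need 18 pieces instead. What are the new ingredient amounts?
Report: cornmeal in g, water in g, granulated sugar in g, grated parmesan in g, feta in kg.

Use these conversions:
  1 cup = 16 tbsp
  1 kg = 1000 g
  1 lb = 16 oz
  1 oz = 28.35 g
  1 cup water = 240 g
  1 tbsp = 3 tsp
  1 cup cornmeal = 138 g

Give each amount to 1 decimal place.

cornmeal: 916.0 g; water: 36.0 g; granulated sugar: 408.2 g; grated parmesan: 204.1 g; feta: 0.3 kg

Scaling factor: 18/10 = 9/5 = 1.8.
cornmeal: (3 cup + 11 tbsp = 3.6875 cup) × 9/5 × 138 g/cup ≈ 916.0 g
water: (1 tbsp + 1 tsp = 4/3 tbsp) × 9/5 ÷ 16 tbsp/cup × 240 g/cup = 36.0 g
granulated sugar: 8 oz × 9/5 × 28.35 g/oz ≈ 408.2 g
grated parmesan: 0.25 lb × 9/5 × 16 oz/lb × 28.35 g/oz ≈ 204.1 g
feta: 6 oz × 9/5 × 28.35 g/oz ÷ 1000 g/kg ≈ 0.3 kg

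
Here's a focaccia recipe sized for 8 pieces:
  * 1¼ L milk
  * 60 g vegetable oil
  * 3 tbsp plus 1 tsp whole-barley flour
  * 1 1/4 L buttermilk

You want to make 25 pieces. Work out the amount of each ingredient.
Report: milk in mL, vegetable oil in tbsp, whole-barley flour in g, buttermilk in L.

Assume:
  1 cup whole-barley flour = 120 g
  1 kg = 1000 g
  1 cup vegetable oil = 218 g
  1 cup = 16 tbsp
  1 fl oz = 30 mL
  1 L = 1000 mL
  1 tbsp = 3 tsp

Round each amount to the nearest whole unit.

Scaling factor: 25/8 = 3.125.
milk: 1.25 L × 25/8 × 1000 mL/L ≈ 3906 mL
vegetable oil: 60 g × 25/8 ÷ 218 g/cup × 16 tbsp/cup ≈ 14 tbsp
whole-barley flour: (3 tbsp + 1 tsp = 10/3 tbsp) × 25/8 ÷ 16 tbsp/cup × 120 g/cup ≈ 78 g
buttermilk: 1.25 L × 25/8 ≈ 4 L

milk: 3906 mL; vegetable oil: 14 tbsp; whole-barley flour: 78 g; buttermilk: 4 L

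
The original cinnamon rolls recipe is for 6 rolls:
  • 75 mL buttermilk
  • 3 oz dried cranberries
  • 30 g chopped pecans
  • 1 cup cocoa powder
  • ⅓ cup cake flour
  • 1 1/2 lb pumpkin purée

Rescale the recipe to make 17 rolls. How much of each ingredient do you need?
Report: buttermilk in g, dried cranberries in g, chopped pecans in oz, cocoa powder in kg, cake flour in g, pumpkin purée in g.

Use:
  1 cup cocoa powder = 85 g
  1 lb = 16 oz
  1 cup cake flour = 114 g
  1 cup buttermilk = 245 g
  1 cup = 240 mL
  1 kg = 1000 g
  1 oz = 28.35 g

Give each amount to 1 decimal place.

Scaling factor: 17/6.
buttermilk: 75 mL × 17/6 ÷ 240 mL/cup × 245 g/cup ≈ 216.9 g
dried cranberries: 3 oz × 17/6 × 28.35 g/oz ≈ 241.0 g
chopped pecans: 30 g × 17/6 ÷ 28.35 g/oz ≈ 3.0 oz
cocoa powder: 1 cup × 17/6 × 85 g/cup ÷ 1000 g/kg ≈ 0.2 kg
cake flour: 1/3 cup × 17/6 × 114 g/cup ≈ 107.7 g
pumpkin purée: 1.5 lb × 17/6 × 16 oz/lb × 28.35 g/oz = 1927.8 g

buttermilk: 216.9 g; dried cranberries: 241.0 g; chopped pecans: 3.0 oz; cocoa powder: 0.2 kg; cake flour: 107.7 g; pumpkin purée: 1927.8 g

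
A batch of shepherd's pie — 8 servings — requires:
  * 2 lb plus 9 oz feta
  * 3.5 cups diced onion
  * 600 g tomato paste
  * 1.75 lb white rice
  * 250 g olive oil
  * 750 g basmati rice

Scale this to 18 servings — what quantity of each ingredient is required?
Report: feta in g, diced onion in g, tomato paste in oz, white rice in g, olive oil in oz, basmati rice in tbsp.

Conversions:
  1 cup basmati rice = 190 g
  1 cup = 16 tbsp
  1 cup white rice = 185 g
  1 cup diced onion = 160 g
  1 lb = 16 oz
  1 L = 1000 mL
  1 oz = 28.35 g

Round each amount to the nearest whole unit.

Scaling factor: 18/8 = 9/4 = 2.25.
feta: (2 lb + 9 oz = 2.5625 lb) × 9/4 × 16 oz/lb × 28.35 g/oz ≈ 2615 g
diced onion: 3.5 cup × 9/4 × 160 g/cup = 1260 g
tomato paste: 600 g × 9/4 ÷ 28.35 g/oz ≈ 48 oz
white rice: 1.75 lb × 9/4 × 16 oz/lb × 28.35 g/oz ≈ 1786 g
olive oil: 250 g × 9/4 ÷ 28.35 g/oz ≈ 20 oz
basmati rice: 750 g × 9/4 ÷ 190 g/cup × 16 tbsp/cup ≈ 142 tbsp

feta: 2615 g; diced onion: 1260 g; tomato paste: 48 oz; white rice: 1786 g; olive oil: 20 oz; basmati rice: 142 tbsp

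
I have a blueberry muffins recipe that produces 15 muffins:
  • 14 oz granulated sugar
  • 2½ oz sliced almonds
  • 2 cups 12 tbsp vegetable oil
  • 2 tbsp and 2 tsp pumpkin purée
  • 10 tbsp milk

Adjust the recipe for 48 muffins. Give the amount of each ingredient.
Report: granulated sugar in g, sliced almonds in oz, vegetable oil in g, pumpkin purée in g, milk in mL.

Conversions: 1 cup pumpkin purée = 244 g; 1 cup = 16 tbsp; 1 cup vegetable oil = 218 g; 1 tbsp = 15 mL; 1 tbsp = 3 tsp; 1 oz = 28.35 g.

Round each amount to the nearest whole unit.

granulated sugar: 1270 g; sliced almonds: 8 oz; vegetable oil: 1918 g; pumpkin purée: 130 g; milk: 480 mL

Scaling factor: 48/15 = 16/5 = 3.2.
granulated sugar: 14 oz × 16/5 × 28.35 g/oz ≈ 1270 g
sliced almonds: 2.5 oz × 16/5 = 8 oz
vegetable oil: (2 cup + 12 tbsp = 2.75 cup) × 16/5 × 218 g/cup ≈ 1918 g
pumpkin purée: (2 tbsp + 2 tsp = 8/3 tbsp) × 16/5 ÷ 16 tbsp/cup × 244 g/cup ≈ 130 g
milk: 10 tbsp × 16/5 × 15 mL/tbsp = 480 mL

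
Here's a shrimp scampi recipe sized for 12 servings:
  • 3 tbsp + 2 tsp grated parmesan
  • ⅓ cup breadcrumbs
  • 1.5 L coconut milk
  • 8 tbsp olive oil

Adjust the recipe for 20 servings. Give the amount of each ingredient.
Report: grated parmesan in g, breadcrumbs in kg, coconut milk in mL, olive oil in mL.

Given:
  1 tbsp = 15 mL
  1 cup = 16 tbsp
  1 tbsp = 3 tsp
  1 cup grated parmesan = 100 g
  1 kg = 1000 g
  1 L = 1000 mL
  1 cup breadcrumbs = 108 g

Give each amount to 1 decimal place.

grated parmesan: 38.2 g; breadcrumbs: 0.1 kg; coconut milk: 2500.0 mL; olive oil: 200.0 mL

Scaling factor: 20/12 = 5/3.
grated parmesan: (3 tbsp + 2 tsp = 11/3 tbsp) × 5/3 ÷ 16 tbsp/cup × 100 g/cup ≈ 38.2 g
breadcrumbs: 1/3 cup × 5/3 × 108 g/cup ÷ 1000 g/kg ≈ 0.1 kg
coconut milk: 1.5 L × 5/3 × 1000 mL/L = 2500.0 mL
olive oil: 8 tbsp × 5/3 × 15 mL/tbsp = 200.0 mL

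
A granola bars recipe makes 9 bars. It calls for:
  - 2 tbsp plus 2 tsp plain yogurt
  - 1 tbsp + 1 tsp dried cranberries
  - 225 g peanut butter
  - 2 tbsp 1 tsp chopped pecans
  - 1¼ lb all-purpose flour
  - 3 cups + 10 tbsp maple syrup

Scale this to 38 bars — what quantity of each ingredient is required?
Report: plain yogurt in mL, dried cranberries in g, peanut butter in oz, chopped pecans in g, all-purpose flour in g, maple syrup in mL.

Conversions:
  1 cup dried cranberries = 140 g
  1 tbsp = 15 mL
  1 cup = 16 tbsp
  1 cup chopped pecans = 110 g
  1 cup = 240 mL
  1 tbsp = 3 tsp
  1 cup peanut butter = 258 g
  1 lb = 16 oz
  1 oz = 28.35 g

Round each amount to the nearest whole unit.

Scaling factor: 38/9.
plain yogurt: (2 tbsp + 2 tsp = 8/3 tbsp) × 38/9 × 15 mL/tbsp ≈ 169 mL
dried cranberries: (1 tbsp + 1 tsp = 4/3 tbsp) × 38/9 ÷ 16 tbsp/cup × 140 g/cup ≈ 49 g
peanut butter: 225 g × 38/9 ÷ 28.35 g/oz ≈ 34 oz
chopped pecans: (2 tbsp + 1 tsp = 7/3 tbsp) × 38/9 ÷ 16 tbsp/cup × 110 g/cup ≈ 68 g
all-purpose flour: 1.25 lb × 38/9 × 16 oz/lb × 28.35 g/oz = 2394 g
maple syrup: (3 cup + 10 tbsp = 3.625 cup) × 38/9 × 240 mL/cup ≈ 3673 mL

plain yogurt: 169 mL; dried cranberries: 49 g; peanut butter: 34 oz; chopped pecans: 68 g; all-purpose flour: 2394 g; maple syrup: 3673 mL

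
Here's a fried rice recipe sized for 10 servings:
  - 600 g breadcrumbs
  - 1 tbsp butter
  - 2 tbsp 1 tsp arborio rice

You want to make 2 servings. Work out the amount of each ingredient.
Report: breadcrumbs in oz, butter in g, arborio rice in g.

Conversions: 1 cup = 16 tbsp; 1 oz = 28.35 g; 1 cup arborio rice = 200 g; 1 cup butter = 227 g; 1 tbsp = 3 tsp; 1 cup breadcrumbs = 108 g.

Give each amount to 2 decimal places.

Scaling factor: 2/10 = 1/5 = 0.2.
breadcrumbs: 600 g × 1/5 ÷ 28.35 g/oz ≈ 4.23 oz
butter: 1 tbsp × 1/5 ÷ 16 tbsp/cup × 227 g/cup ≈ 2.84 g
arborio rice: (2 tbsp + 1 tsp = 7/3 tbsp) × 1/5 ÷ 16 tbsp/cup × 200 g/cup ≈ 5.83 g

breadcrumbs: 4.23 oz; butter: 2.84 g; arborio rice: 5.83 g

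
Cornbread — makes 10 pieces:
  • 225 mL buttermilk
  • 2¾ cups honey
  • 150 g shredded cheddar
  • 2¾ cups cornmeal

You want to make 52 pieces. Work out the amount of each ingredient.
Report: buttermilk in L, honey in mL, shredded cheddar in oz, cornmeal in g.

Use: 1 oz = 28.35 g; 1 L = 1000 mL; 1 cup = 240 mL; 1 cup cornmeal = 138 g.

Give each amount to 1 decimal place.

Scaling factor: 52/10 = 26/5 = 5.2.
buttermilk: 225 mL × 26/5 ÷ 1000 mL/L ≈ 1.2 L
honey: 2.75 cup × 26/5 × 240 mL/cup = 3432.0 mL
shredded cheddar: 150 g × 26/5 ÷ 28.35 g/oz ≈ 27.5 oz
cornmeal: 2.75 cup × 26/5 × 138 g/cup = 1973.4 g

buttermilk: 1.2 L; honey: 3432.0 mL; shredded cheddar: 27.5 oz; cornmeal: 1973.4 g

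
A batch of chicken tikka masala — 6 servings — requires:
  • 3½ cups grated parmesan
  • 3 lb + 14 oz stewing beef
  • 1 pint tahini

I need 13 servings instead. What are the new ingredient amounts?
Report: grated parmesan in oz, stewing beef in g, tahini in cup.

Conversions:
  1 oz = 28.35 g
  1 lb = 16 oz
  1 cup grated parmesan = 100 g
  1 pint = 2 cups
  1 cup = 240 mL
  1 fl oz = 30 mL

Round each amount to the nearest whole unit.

grated parmesan: 27 oz; stewing beef: 3808 g; tahini: 4 cup

Scaling factor: 13/6.
grated parmesan: 3.5 cup × 13/6 × 100 g/cup ÷ 28.35 g/oz ≈ 27 oz
stewing beef: (3 lb + 14 oz = 3.875 lb) × 13/6 × 16 oz/lb × 28.35 g/oz ≈ 3808 g
tahini: 1 pint × 13/6 × 2 cup/pint ≈ 4 cup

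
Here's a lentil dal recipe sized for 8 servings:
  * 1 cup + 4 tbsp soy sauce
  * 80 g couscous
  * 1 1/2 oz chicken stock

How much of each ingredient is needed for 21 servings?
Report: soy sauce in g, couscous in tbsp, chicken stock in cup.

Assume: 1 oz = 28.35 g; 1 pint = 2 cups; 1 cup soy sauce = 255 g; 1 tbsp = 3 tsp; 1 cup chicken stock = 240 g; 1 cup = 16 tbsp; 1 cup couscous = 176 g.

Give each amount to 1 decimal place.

soy sauce: 836.7 g; couscous: 19.1 tbsp; chicken stock: 0.5 cup

Scaling factor: 21/8 = 2.625.
soy sauce: (1 cup + 4 tbsp = 1.25 cup) × 21/8 × 255 g/cup ≈ 836.7 g
couscous: 80 g × 21/8 ÷ 176 g/cup × 16 tbsp/cup ≈ 19.1 tbsp
chicken stock: 1.5 oz × 21/8 × 28.35 g/oz ÷ 240 g/cup ≈ 0.5 cup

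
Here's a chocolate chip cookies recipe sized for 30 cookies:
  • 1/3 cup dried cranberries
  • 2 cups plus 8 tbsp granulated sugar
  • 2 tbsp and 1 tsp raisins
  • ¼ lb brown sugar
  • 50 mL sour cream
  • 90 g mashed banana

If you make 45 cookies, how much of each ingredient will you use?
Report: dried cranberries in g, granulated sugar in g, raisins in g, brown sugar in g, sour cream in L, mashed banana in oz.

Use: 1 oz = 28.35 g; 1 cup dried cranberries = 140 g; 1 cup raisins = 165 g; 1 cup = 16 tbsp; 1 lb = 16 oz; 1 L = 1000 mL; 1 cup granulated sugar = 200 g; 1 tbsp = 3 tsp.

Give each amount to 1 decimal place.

dried cranberries: 70.0 g; granulated sugar: 750.0 g; raisins: 36.1 g; brown sugar: 170.1 g; sour cream: 0.1 L; mashed banana: 4.8 oz

Scaling factor: 45/30 = 3/2 = 1.5.
dried cranberries: 1/3 cup × 3/2 × 140 g/cup = 70.0 g
granulated sugar: (2 cup + 8 tbsp = 2.5 cup) × 3/2 × 200 g/cup = 750.0 g
raisins: (2 tbsp + 1 tsp = 7/3 tbsp) × 3/2 ÷ 16 tbsp/cup × 165 g/cup ≈ 36.1 g
brown sugar: 0.25 lb × 3/2 × 16 oz/lb × 28.35 g/oz = 170.1 g
sour cream: 50 mL × 3/2 ÷ 1000 mL/L ≈ 0.1 L
mashed banana: 90 g × 3/2 ÷ 28.35 g/oz ≈ 4.8 oz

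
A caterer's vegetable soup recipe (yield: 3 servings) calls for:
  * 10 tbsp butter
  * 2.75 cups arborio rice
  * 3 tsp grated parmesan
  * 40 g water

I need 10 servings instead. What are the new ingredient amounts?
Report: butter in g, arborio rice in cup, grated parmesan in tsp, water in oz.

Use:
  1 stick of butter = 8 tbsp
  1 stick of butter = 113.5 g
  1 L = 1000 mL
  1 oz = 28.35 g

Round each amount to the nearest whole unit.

Scaling factor: 10/3.
butter: 10 tbsp × 10/3 ÷ 8 tbsp/stick × 113.5 g/stick ≈ 473 g
arborio rice: 2.75 cup × 10/3 ≈ 9 cup
grated parmesan: 3 tsp × 10/3 = 10 tsp
water: 40 g × 10/3 ÷ 28.35 g/oz ≈ 5 oz

butter: 473 g; arborio rice: 9 cup; grated parmesan: 10 tsp; water: 5 oz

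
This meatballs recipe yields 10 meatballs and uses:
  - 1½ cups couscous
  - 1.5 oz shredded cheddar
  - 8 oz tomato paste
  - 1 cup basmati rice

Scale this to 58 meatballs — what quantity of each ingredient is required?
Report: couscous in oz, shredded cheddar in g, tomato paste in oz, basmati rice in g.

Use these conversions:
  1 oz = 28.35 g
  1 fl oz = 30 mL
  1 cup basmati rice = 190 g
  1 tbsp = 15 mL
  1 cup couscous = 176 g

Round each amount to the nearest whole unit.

couscous: 54 oz; shredded cheddar: 247 g; tomato paste: 46 oz; basmati rice: 1102 g

Scaling factor: 58/10 = 29/5 = 5.8.
couscous: 1.5 cup × 29/5 × 176 g/cup ÷ 28.35 g/oz ≈ 54 oz
shredded cheddar: 1.5 oz × 29/5 × 28.35 g/oz ≈ 247 g
tomato paste: 8 oz × 29/5 ≈ 46 oz
basmati rice: 1 cup × 29/5 × 190 g/cup = 1102 g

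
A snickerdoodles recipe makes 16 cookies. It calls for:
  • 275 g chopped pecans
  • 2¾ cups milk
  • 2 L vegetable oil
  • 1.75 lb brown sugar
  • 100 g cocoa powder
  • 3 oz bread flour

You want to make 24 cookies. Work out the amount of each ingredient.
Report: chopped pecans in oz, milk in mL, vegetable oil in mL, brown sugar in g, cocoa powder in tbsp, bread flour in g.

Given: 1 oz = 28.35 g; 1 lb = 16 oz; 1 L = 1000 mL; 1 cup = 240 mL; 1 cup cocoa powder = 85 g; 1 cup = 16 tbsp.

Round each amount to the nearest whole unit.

Scaling factor: 24/16 = 3/2 = 1.5.
chopped pecans: 275 g × 3/2 ÷ 28.35 g/oz ≈ 15 oz
milk: 2.75 cup × 3/2 × 240 mL/cup = 990 mL
vegetable oil: 2 L × 3/2 × 1000 mL/L = 3000 mL
brown sugar: 1.75 lb × 3/2 × 16 oz/lb × 28.35 g/oz ≈ 1191 g
cocoa powder: 100 g × 3/2 ÷ 85 g/cup × 16 tbsp/cup ≈ 28 tbsp
bread flour: 3 oz × 3/2 × 28.35 g/oz ≈ 128 g

chopped pecans: 15 oz; milk: 990 mL; vegetable oil: 3000 mL; brown sugar: 1191 g; cocoa powder: 28 tbsp; bread flour: 128 g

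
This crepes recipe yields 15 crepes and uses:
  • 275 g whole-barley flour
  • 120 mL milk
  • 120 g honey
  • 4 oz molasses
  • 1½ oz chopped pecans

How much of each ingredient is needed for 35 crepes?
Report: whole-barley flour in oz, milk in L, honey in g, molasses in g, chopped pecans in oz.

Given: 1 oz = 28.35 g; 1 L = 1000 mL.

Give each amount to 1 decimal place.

whole-barley flour: 22.6 oz; milk: 0.3 L; honey: 280.0 g; molasses: 264.6 g; chopped pecans: 3.5 oz

Scaling factor: 35/15 = 7/3.
whole-barley flour: 275 g × 7/3 ÷ 28.35 g/oz ≈ 22.6 oz
milk: 120 mL × 7/3 ÷ 1000 mL/L ≈ 0.3 L
honey: 120 g × 7/3 = 280.0 g
molasses: 4 oz × 7/3 × 28.35 g/oz = 264.6 g
chopped pecans: 1.5 oz × 7/3 = 3.5 oz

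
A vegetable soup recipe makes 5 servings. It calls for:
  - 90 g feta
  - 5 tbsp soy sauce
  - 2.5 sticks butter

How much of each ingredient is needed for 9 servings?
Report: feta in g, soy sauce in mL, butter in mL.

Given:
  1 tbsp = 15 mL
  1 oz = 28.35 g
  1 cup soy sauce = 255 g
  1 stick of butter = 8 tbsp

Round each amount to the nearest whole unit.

feta: 162 g; soy sauce: 135 mL; butter: 540 mL

Scaling factor: 9/5 = 1.8.
feta: 90 g × 9/5 = 162 g
soy sauce: 5 tbsp × 9/5 × 15 mL/tbsp = 135 mL
butter: 2.5 stick × 9/5 × 8 tbsp/stick × 15 mL/tbsp = 540 mL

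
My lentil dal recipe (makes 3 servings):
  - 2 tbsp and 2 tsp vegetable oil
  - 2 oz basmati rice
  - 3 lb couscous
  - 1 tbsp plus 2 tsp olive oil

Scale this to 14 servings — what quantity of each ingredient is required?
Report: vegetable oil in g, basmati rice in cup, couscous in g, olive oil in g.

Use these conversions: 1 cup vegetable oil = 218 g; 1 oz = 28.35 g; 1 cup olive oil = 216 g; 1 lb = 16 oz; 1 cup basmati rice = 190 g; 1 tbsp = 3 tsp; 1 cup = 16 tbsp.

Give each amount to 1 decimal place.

vegetable oil: 169.6 g; basmati rice: 1.4 cup; couscous: 6350.4 g; olive oil: 105.0 g

Scaling factor: 14/3.
vegetable oil: (2 tbsp + 2 tsp = 8/3 tbsp) × 14/3 ÷ 16 tbsp/cup × 218 g/cup ≈ 169.6 g
basmati rice: 2 oz × 14/3 × 28.35 g/oz ÷ 190 g/cup ≈ 1.4 cup
couscous: 3 lb × 14/3 × 16 oz/lb × 28.35 g/oz = 6350.4 g
olive oil: (1 tbsp + 2 tsp = 5/3 tbsp) × 14/3 ÷ 16 tbsp/cup × 216 g/cup = 105.0 g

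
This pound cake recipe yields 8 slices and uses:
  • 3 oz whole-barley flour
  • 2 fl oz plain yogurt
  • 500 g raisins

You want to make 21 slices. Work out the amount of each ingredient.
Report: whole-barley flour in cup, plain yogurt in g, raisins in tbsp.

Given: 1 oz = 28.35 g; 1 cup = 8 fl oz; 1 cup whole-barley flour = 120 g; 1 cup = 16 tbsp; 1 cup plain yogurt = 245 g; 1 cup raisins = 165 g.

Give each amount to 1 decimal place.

whole-barley flour: 1.9 cup; plain yogurt: 160.8 g; raisins: 127.3 tbsp

Scaling factor: 21/8 = 2.625.
whole-barley flour: 3 oz × 21/8 × 28.35 g/oz ÷ 120 g/cup ≈ 1.9 cup
plain yogurt: 2 fl oz × 21/8 ÷ 8 fl oz/cup × 245 g/cup ≈ 160.8 g
raisins: 500 g × 21/8 ÷ 165 g/cup × 16 tbsp/cup ≈ 127.3 tbsp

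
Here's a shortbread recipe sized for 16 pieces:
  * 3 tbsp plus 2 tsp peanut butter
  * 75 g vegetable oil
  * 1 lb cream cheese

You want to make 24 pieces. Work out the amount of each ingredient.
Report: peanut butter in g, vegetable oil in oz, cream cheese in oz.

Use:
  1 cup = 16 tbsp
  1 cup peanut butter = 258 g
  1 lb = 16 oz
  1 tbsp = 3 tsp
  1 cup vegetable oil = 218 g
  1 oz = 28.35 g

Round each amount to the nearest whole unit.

Scaling factor: 24/16 = 3/2 = 1.5.
peanut butter: (3 tbsp + 2 tsp = 11/3 tbsp) × 3/2 ÷ 16 tbsp/cup × 258 g/cup ≈ 89 g
vegetable oil: 75 g × 3/2 ÷ 28.35 g/oz ≈ 4 oz
cream cheese: 1 lb × 3/2 × 16 oz/lb = 24 oz

peanut butter: 89 g; vegetable oil: 4 oz; cream cheese: 24 oz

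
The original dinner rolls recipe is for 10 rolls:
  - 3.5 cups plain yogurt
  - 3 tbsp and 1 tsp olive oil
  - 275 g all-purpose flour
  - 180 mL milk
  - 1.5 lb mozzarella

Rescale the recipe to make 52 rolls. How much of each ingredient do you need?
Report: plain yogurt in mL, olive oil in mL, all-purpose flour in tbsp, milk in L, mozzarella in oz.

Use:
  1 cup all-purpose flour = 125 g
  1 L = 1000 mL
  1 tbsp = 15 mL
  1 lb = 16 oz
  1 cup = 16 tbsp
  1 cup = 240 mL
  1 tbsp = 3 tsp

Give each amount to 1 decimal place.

Scaling factor: 52/10 = 26/5 = 5.2.
plain yogurt: 3.5 cup × 26/5 × 240 mL/cup = 4368.0 mL
olive oil: (3 tbsp + 1 tsp = 10/3 tbsp) × 26/5 × 15 mL/tbsp = 260.0 mL
all-purpose flour: 275 g × 26/5 ÷ 125 g/cup × 16 tbsp/cup ≈ 183.0 tbsp
milk: 180 mL × 26/5 ÷ 1000 mL/L ≈ 0.9 L
mozzarella: 1.5 lb × 26/5 × 16 oz/lb = 124.8 oz

plain yogurt: 4368.0 mL; olive oil: 260.0 mL; all-purpose flour: 183.0 tbsp; milk: 0.9 L; mozzarella: 124.8 oz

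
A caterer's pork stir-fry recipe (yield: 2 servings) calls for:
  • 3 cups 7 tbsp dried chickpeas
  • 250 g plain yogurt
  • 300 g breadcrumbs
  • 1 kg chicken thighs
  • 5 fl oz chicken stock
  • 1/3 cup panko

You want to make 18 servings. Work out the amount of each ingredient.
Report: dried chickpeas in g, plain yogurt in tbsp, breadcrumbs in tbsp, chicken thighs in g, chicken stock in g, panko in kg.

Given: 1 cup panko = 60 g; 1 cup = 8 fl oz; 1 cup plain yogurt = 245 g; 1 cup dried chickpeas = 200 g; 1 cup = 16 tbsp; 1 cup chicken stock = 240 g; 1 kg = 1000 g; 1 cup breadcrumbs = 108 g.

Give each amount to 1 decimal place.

Scaling factor: 18/2 = 9.
dried chickpeas: (3 cup + 7 tbsp = 3.4375 cup) × 9 × 200 g/cup = 6187.5 g
plain yogurt: 250 g × 9 ÷ 245 g/cup × 16 tbsp/cup ≈ 146.9 tbsp
breadcrumbs: 300 g × 9 ÷ 108 g/cup × 16 tbsp/cup = 400.0 tbsp
chicken thighs: 1 kg × 9 × 1000 g/kg = 9000.0 g
chicken stock: 5 fl oz × 9 ÷ 8 fl oz/cup × 240 g/cup = 1350.0 g
panko: 1/3 cup × 9 × 60 g/cup ÷ 1000 g/kg ≈ 0.2 kg

dried chickpeas: 6187.5 g; plain yogurt: 146.9 tbsp; breadcrumbs: 400.0 tbsp; chicken thighs: 9000.0 g; chicken stock: 1350.0 g; panko: 0.2 kg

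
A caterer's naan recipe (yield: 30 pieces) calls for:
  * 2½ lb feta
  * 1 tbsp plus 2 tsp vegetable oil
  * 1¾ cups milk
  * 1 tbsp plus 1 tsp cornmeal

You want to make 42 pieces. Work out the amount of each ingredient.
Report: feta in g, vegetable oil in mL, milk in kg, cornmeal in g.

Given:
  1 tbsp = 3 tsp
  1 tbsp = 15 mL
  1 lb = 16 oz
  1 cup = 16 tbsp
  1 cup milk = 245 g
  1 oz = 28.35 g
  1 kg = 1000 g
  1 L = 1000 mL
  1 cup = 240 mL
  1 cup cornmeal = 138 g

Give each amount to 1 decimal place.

feta: 1587.6 g; vegetable oil: 35.0 mL; milk: 0.6 kg; cornmeal: 16.1 g

Scaling factor: 42/30 = 7/5 = 1.4.
feta: 2.5 lb × 7/5 × 16 oz/lb × 28.35 g/oz = 1587.6 g
vegetable oil: (1 tbsp + 2 tsp = 5/3 tbsp) × 7/5 × 15 mL/tbsp = 35.0 mL
milk: 1.75 cup × 7/5 × 245 g/cup ÷ 1000 g/kg ≈ 0.6 kg
cornmeal: (1 tbsp + 1 tsp = 4/3 tbsp) × 7/5 ÷ 16 tbsp/cup × 138 g/cup = 16.1 g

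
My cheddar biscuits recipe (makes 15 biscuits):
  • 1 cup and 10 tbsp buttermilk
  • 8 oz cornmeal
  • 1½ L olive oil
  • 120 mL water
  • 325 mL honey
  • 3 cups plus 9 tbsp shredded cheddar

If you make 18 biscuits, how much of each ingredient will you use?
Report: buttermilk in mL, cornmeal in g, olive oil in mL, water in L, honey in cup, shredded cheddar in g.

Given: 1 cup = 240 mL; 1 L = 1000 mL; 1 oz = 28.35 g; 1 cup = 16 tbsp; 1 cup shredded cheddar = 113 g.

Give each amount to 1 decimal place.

buttermilk: 468.0 mL; cornmeal: 272.2 g; olive oil: 1800.0 mL; water: 0.1 L; honey: 1.6 cup; shredded cheddar: 483.1 g

Scaling factor: 18/15 = 6/5 = 1.2.
buttermilk: (1 cup + 10 tbsp = 1.625 cup) × 6/5 × 240 mL/cup = 468.0 mL
cornmeal: 8 oz × 6/5 × 28.35 g/oz ≈ 272.2 g
olive oil: 1.5 L × 6/5 × 1000 mL/L = 1800.0 mL
water: 120 mL × 6/5 ÷ 1000 mL/L ≈ 0.1 L
honey: 325 mL × 6/5 ÷ 240 mL/cup ≈ 1.6 cup
shredded cheddar: (3 cup + 9 tbsp = 3.5625 cup) × 6/5 × 113 g/cup ≈ 483.1 g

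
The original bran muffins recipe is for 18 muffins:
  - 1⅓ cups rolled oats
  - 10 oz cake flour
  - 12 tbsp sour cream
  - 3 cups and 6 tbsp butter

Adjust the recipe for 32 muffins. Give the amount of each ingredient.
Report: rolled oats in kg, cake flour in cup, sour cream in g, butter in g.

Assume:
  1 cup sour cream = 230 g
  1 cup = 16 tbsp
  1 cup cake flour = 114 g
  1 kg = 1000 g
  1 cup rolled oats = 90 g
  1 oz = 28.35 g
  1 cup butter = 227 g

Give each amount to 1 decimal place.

Scaling factor: 32/18 = 16/9.
rolled oats: 4/3 cup × 16/9 × 90 g/cup ÷ 1000 g/kg ≈ 0.2 kg
cake flour: 10 oz × 16/9 × 28.35 g/oz ÷ 114 g/cup ≈ 4.4 cup
sour cream: 12 tbsp × 16/9 ÷ 16 tbsp/cup × 230 g/cup ≈ 306.7 g
butter: (3 cup + 6 tbsp = 3.375 cup) × 16/9 × 227 g/cup = 1362.0 g

rolled oats: 0.2 kg; cake flour: 4.4 cup; sour cream: 306.7 g; butter: 1362.0 g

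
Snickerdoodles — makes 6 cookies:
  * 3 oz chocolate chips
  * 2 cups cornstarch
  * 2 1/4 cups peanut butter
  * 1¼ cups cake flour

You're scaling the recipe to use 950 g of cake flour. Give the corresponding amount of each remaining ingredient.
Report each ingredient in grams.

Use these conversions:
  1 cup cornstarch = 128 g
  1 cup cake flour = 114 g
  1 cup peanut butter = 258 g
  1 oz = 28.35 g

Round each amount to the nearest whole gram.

The original recipe has 142.5 g of cake flour, so the scaling factor is 950 ÷ 142.5 = 20/3.
chocolate chips: 3 oz × 20/3 × 28.35 g/oz = 567 g
cornstarch: 2 cup × 20/3 × 128 g/cup ≈ 1707 g
peanut butter: 2.25 cup × 20/3 × 258 g/cup = 3870 g

chocolate chips: 567 g; cornstarch: 1707 g; peanut butter: 3870 g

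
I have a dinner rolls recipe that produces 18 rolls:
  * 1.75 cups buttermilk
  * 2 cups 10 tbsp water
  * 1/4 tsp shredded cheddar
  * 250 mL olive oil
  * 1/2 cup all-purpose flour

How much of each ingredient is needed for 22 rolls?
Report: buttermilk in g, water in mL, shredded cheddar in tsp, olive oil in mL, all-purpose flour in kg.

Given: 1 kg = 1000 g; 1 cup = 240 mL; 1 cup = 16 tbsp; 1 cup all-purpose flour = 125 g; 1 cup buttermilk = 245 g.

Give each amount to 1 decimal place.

buttermilk: 524.0 g; water: 770.0 mL; shredded cheddar: 0.3 tsp; olive oil: 305.6 mL; all-purpose flour: 0.1 kg

Scaling factor: 22/18 = 11/9.
buttermilk: 1.75 cup × 11/9 × 245 g/cup ≈ 524.0 g
water: (2 cup + 10 tbsp = 2.625 cup) × 11/9 × 240 mL/cup = 770.0 mL
shredded cheddar: 0.25 tsp × 11/9 ≈ 0.3 tsp
olive oil: 250 mL × 11/9 ≈ 305.6 mL
all-purpose flour: 0.5 cup × 11/9 × 125 g/cup ÷ 1000 g/kg ≈ 0.1 kg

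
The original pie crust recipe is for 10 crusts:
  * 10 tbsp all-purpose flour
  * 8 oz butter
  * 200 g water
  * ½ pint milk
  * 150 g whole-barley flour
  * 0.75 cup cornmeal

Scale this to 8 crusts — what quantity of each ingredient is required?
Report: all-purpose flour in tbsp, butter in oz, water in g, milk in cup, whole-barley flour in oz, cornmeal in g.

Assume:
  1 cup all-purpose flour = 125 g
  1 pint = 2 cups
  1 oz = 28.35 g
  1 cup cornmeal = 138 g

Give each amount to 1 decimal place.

all-purpose flour: 8.0 tbsp; butter: 6.4 oz; water: 160.0 g; milk: 0.8 cup; whole-barley flour: 4.2 oz; cornmeal: 82.8 g

Scaling factor: 8/10 = 4/5 = 0.8.
all-purpose flour: 10 tbsp × 4/5 = 8.0 tbsp
butter: 8 oz × 4/5 = 6.4 oz
water: 200 g × 4/5 = 160.0 g
milk: 0.5 pint × 4/5 × 2 cup/pint = 0.8 cup
whole-barley flour: 150 g × 4/5 ÷ 28.35 g/oz ≈ 4.2 oz
cornmeal: 0.75 cup × 4/5 × 138 g/cup = 82.8 g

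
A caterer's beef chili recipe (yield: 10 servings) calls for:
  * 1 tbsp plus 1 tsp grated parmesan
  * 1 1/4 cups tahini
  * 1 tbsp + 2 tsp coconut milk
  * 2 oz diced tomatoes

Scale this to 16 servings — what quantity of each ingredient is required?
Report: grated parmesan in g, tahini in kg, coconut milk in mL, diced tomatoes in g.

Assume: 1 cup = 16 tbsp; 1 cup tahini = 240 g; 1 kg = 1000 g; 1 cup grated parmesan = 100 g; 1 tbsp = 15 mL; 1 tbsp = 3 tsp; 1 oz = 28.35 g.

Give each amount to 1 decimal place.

grated parmesan: 13.3 g; tahini: 0.5 kg; coconut milk: 40.0 mL; diced tomatoes: 90.7 g

Scaling factor: 16/10 = 8/5 = 1.6.
grated parmesan: (1 tbsp + 1 tsp = 4/3 tbsp) × 8/5 ÷ 16 tbsp/cup × 100 g/cup ≈ 13.3 g
tahini: 1.25 cup × 8/5 × 240 g/cup ÷ 1000 g/kg ≈ 0.5 kg
coconut milk: (1 tbsp + 2 tsp = 5/3 tbsp) × 8/5 × 15 mL/tbsp = 40.0 mL
diced tomatoes: 2 oz × 8/5 × 28.35 g/oz ≈ 90.7 g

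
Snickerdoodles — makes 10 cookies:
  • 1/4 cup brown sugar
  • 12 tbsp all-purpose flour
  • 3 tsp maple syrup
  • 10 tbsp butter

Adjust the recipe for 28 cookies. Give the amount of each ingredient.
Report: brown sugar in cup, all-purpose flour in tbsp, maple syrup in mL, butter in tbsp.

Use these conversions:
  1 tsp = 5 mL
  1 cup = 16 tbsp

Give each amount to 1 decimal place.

brown sugar: 0.7 cup; all-purpose flour: 33.6 tbsp; maple syrup: 42.0 mL; butter: 28.0 tbsp

Scaling factor: 28/10 = 14/5 = 2.8.
brown sugar: 0.25 cup × 14/5 = 0.7 cup
all-purpose flour: 12 tbsp × 14/5 = 33.6 tbsp
maple syrup: 3 tsp × 14/5 × 5 mL/tsp = 42.0 mL
butter: 10 tbsp × 14/5 = 28.0 tbsp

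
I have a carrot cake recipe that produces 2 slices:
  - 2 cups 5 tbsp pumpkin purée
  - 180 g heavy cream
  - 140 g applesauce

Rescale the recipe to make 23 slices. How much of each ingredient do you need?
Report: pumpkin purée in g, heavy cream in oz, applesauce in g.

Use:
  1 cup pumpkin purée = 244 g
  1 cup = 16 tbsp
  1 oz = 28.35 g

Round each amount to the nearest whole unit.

pumpkin purée: 6489 g; heavy cream: 73 oz; applesauce: 1610 g

Scaling factor: 23/2 = 11.5.
pumpkin purée: (2 cup + 5 tbsp = 2.3125 cup) × 23/2 × 244 g/cup ≈ 6489 g
heavy cream: 180 g × 23/2 ÷ 28.35 g/oz ≈ 73 oz
applesauce: 140 g × 23/2 = 1610 g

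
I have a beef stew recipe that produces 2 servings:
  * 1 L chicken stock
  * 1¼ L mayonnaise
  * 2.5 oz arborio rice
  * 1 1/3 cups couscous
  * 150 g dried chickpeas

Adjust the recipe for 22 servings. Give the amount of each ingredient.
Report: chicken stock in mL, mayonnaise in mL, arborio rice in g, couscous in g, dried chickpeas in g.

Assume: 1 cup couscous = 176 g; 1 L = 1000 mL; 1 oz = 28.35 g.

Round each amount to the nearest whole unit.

Scaling factor: 22/2 = 11.
chicken stock: 1 L × 11 × 1000 mL/L = 11000 mL
mayonnaise: 1.25 L × 11 × 1000 mL/L = 13750 mL
arborio rice: 2.5 oz × 11 × 28.35 g/oz ≈ 780 g
couscous: 4/3 cup × 11 × 176 g/cup ≈ 2581 g
dried chickpeas: 150 g × 11 = 1650 g

chicken stock: 11000 mL; mayonnaise: 13750 mL; arborio rice: 780 g; couscous: 2581 g; dried chickpeas: 1650 g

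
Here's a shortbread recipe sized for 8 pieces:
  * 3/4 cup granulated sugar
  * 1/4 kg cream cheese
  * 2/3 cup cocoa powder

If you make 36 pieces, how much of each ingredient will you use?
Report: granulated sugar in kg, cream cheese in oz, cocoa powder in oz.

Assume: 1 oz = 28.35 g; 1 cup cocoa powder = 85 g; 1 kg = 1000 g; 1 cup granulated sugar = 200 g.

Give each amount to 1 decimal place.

Scaling factor: 36/8 = 9/2 = 4.5.
granulated sugar: 0.75 cup × 9/2 × 200 g/cup ÷ 1000 g/kg ≈ 0.7 kg
cream cheese: 0.25 kg × 9/2 × 1000 g/kg ÷ 28.35 g/oz ≈ 39.7 oz
cocoa powder: 2/3 cup × 9/2 × 85 g/cup ÷ 28.35 g/oz ≈ 9.0 oz

granulated sugar: 0.7 kg; cream cheese: 39.7 oz; cocoa powder: 9.0 oz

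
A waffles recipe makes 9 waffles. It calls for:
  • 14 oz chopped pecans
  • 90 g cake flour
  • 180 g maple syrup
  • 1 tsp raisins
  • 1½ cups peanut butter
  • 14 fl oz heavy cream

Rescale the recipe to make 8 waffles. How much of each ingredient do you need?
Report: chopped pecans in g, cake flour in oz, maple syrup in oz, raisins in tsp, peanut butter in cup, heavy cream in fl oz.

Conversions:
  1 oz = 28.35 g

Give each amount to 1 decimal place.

chopped pecans: 352.8 g; cake flour: 2.8 oz; maple syrup: 5.6 oz; raisins: 0.9 tsp; peanut butter: 1.3 cup; heavy cream: 12.4 fl oz

Scaling factor: 8/9.
chopped pecans: 14 oz × 8/9 × 28.35 g/oz = 352.8 g
cake flour: 90 g × 8/9 ÷ 28.35 g/oz ≈ 2.8 oz
maple syrup: 180 g × 8/9 ÷ 28.35 g/oz ≈ 5.6 oz
raisins: 1 tsp × 8/9 ≈ 0.9 tsp
peanut butter: 1.5 cup × 8/9 ≈ 1.3 cup
heavy cream: 14 fl oz × 8/9 ≈ 12.4 fl oz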